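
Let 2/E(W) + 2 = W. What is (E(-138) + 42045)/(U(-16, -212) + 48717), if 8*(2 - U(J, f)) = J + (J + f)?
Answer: 2943149/3412465 ≈ 0.86247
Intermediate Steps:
U(J, f) = 2 - J/4 - f/8 (U(J, f) = 2 - (J + (J + f))/8 = 2 - (f + 2*J)/8 = 2 + (-J/4 - f/8) = 2 - J/4 - f/8)
E(W) = 2/(-2 + W)
(E(-138) + 42045)/(U(-16, -212) + 48717) = (2/(-2 - 138) + 42045)/((2 - 1/4*(-16) - 1/8*(-212)) + 48717) = (2/(-140) + 42045)/((2 + 4 + 53/2) + 48717) = (2*(-1/140) + 42045)/(65/2 + 48717) = (-1/70 + 42045)/(97499/2) = (2943149/70)*(2/97499) = 2943149/3412465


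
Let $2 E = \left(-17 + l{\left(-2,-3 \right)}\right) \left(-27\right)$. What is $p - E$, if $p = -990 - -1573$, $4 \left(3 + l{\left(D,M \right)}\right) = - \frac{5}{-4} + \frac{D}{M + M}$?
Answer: $\frac{10187}{32} \approx 318.34$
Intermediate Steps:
$l{\left(D,M \right)} = - \frac{43}{16} + \frac{D}{8 M}$ ($l{\left(D,M \right)} = -3 + \frac{- \frac{5}{-4} + \frac{D}{M + M}}{4} = -3 + \frac{\left(-5\right) \left(- \frac{1}{4}\right) + \frac{D}{2 M}}{4} = -3 + \frac{\frac{5}{4} + D \frac{1}{2 M}}{4} = -3 + \frac{\frac{5}{4} + \frac{D}{2 M}}{4} = -3 + \left(\frac{5}{16} + \frac{D}{8 M}\right) = - \frac{43}{16} + \frac{D}{8 M}$)
$p = 583$ ($p = -990 + 1573 = 583$)
$E = \frac{8469}{32}$ ($E = \frac{\left(-17 - \left(\frac{43}{16} + \frac{1}{4 \left(-3\right)}\right)\right) \left(-27\right)}{2} = \frac{\left(-17 - \left(\frac{43}{16} + \frac{1}{4} \left(- \frac{1}{3}\right)\right)\right) \left(-27\right)}{2} = \frac{\left(-17 + \left(- \frac{43}{16} + \frac{1}{12}\right)\right) \left(-27\right)}{2} = \frac{\left(-17 - \frac{125}{48}\right) \left(-27\right)}{2} = \frac{\left(- \frac{941}{48}\right) \left(-27\right)}{2} = \frac{1}{2} \cdot \frac{8469}{16} = \frac{8469}{32} \approx 264.66$)
$p - E = 583 - \frac{8469}{32} = \frac{10187}{32}$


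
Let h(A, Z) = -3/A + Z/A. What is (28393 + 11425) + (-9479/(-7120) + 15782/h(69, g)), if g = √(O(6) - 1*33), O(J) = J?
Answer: (-2300946681*I + 283513639*√3)/(7120*(I + √3)) ≈ -50927.0 - 1.5718e+5*I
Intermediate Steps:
g = 3*I*√3 (g = √(6 - 1*33) = √(6 - 33) = √(-27) = 3*I*√3 ≈ 5.1962*I)
(28393 + 11425) + (-9479/(-7120) + 15782/h(69, g)) = (28393 + 11425) + (-9479/(-7120) + 15782/(((-3 + 3*I*√3)/69))) = 39818 + (-9479*(-1/7120) + 15782/(((-3 + 3*I*√3)/69))) = 39818 + (9479/7120 + 15782/(-1/23 + I*√3/23)) = 283513639/7120 + 15782/(-1/23 + I*√3/23)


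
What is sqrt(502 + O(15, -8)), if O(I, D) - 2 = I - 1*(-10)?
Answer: 23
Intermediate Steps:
O(I, D) = 12 + I (O(I, D) = 2 + (I - 1*(-10)) = 2 + (I + 10) = 2 + (10 + I) = 12 + I)
sqrt(502 + O(15, -8)) = sqrt(502 + (12 + 15)) = sqrt(502 + 27) = sqrt(529) = 23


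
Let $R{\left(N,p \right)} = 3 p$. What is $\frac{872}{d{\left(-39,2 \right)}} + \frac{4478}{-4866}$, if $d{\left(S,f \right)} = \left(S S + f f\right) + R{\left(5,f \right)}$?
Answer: $- \frac{1306333}{3724923} \approx -0.3507$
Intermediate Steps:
$d{\left(S,f \right)} = S^{2} + f^{2} + 3 f$ ($d{\left(S,f \right)} = \left(S S + f f\right) + 3 f = \left(S^{2} + f^{2}\right) + 3 f = S^{2} + f^{2} + 3 f$)
$\frac{872}{d{\left(-39,2 \right)}} + \frac{4478}{-4866} = \frac{872}{\left(-39\right)^{2} + 2^{2} + 3 \cdot 2} + \frac{4478}{-4866} = \frac{872}{1521 + 4 + 6} + 4478 \left(- \frac{1}{4866}\right) = \frac{872}{1531} - \frac{2239}{2433} = - \frac{1306333}{3724923}$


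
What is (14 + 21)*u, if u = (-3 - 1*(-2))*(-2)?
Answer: 70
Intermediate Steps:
u = 2 (u = (-3 + 2)*(-2) = -1*(-2) = 2)
(14 + 21)*u = (14 + 21)*2 = 35*2 = 70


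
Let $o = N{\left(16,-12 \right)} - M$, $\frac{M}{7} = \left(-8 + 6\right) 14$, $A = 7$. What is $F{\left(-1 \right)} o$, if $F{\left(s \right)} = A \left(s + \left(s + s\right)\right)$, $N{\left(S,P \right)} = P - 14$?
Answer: $-3570$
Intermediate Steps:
$N{\left(S,P \right)} = -14 + P$
$F{\left(s \right)} = 21 s$ ($F{\left(s \right)} = 7 \left(s + \left(s + s\right)\right) = 7 \left(s + 2 s\right) = 7 \cdot 3 s = 21 s$)
$M = -196$ ($M = 7 \left(-8 + 6\right) 14 = 7 \left(\left(-2\right) 14\right) = 7 \left(-28\right) = -196$)
$o = 170$ ($o = \left(-14 - 12\right) - -196 = -26 + 196 = 170$)
$F{\left(-1 \right)} o = 21 \left(-1\right) 170 = \left(-21\right) 170 = -3570$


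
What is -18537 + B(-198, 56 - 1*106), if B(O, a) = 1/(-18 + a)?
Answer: -1260517/68 ≈ -18537.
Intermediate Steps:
-18537 + B(-198, 56 - 1*106) = -18537 + 1/(-18 + (56 - 1*106)) = -18537 + 1/(-18 + (56 - 106)) = -18537 + 1/(-18 - 50) = -18537 + 1/(-68) = -18537 - 1/68 = -1260517/68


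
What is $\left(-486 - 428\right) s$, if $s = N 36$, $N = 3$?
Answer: $-98712$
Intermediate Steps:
$s = 108$ ($s = 3 \cdot 36 = 108$)
$\left(-486 - 428\right) s = \left(-486 - 428\right) 108 = \left(-914\right) 108 = -98712$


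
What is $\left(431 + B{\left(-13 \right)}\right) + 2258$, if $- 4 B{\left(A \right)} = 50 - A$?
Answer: $\frac{10693}{4} \approx 2673.3$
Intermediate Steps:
$B{\left(A \right)} = - \frac{25}{2} + \frac{A}{4}$ ($B{\left(A \right)} = - \frac{50 - A}{4} = - \frac{25}{2} + \frac{A}{4}$)
$\left(431 + B{\left(-13 \right)}\right) + 2258 = \left(431 + \left(- \frac{25}{2} + \frac{1}{4} \left(-13\right)\right)\right) + 2258 = \left(431 - \frac{63}{4}\right) + 2258 = \frac{1661}{4} + 2258 = \frac{10693}{4}$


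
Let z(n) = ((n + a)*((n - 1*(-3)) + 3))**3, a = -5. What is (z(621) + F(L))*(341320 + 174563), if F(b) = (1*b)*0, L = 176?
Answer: 29723228193558319225344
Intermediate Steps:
z(n) = (-5 + n)**3*(6 + n)**3 (z(n) = ((n - 5)*((n - 1*(-3)) + 3))**3 = ((-5 + n)*((n + 3) + 3))**3 = ((-5 + n)*((3 + n) + 3))**3 = ((-5 + n)*(6 + n))**3 = (-5 + n)**3*(6 + n)**3)
F(b) = 0 (F(b) = b*0 = 0)
(z(621) + F(L))*(341320 + 174563) = ((-5 + 621)**3*(6 + 621)**3 + 0)*(341320 + 174563) = (616**3*627**3 + 0)*515883 = (233744896*246491883 + 0)*515883 = (57616219556679168 + 0)*515883 = 57616219556679168*515883 = 29723228193558319225344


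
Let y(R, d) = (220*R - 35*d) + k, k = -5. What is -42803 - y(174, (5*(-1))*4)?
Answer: -81778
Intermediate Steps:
y(R, d) = -5 - 35*d + 220*R (y(R, d) = (220*R - 35*d) - 5 = (-35*d + 220*R) - 5 = -5 - 35*d + 220*R)
-42803 - y(174, (5*(-1))*4) = -42803 - (-5 - 35*5*(-1)*4 + 220*174) = -42803 - (-5 - (-175)*4 + 38280) = -42803 - (-5 - 35*(-20) + 38280) = -42803 - (-5 + 700 + 38280) = -42803 - 1*38975 = -42803 - 38975 = -81778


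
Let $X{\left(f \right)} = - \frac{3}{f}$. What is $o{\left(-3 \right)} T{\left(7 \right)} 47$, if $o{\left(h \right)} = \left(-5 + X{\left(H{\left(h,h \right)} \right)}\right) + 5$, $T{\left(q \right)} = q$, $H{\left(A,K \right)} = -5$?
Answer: $\frac{987}{5} \approx 197.4$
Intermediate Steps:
$o{\left(h \right)} = \frac{3}{5}$ ($o{\left(h \right)} = \left(-5 - \frac{3}{-5}\right) + 5 = \left(-5 - - \frac{3}{5}\right) + 5 = \left(-5 + \frac{3}{5}\right) + 5 = - \frac{22}{5} + 5 = \frac{3}{5}$)
$o{\left(-3 \right)} T{\left(7 \right)} 47 = \frac{3}{5} \cdot 7 \cdot 47 = \frac{21}{5} \cdot 47 = \frac{987}{5}$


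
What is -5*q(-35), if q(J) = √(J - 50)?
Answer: -5*I*√85 ≈ -46.098*I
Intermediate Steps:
q(J) = √(-50 + J)
-5*q(-35) = -5*√(-50 - 35) = -5*I*√85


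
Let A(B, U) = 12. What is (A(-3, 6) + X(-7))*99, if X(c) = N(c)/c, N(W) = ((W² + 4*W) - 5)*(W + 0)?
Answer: 2772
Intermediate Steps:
N(W) = W*(-5 + W² + 4*W) (N(W) = (-5 + W² + 4*W)*W = W*(-5 + W² + 4*W))
X(c) = -5 + c² + 4*c (X(c) = (c*(-5 + c² + 4*c))/c = -5 + c² + 4*c)
(A(-3, 6) + X(-7))*99 = (12 + (-5 + (-7)² + 4*(-7)))*99 = (12 + (-5 + 49 - 28))*99 = (12 + 16)*99 = 28*99 = 2772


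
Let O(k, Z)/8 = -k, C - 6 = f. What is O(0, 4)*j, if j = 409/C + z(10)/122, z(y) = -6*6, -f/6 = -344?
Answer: 0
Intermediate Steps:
f = 2064 (f = -6*(-344) = 2064)
z(y) = -36
C = 2070 (C = 6 + 2064 = 2070)
O(k, Z) = -8*k (O(k, Z) = 8*(-k) = -8*k)
j = -12311/126270 (j = 409/2070 - 36/122 = 409*(1/2070) - 36*1/122 = 409/2070 - 18/61 = -12311/126270 ≈ -0.097497)
O(0, 4)*j = -8*0*(-12311/126270) = 0*(-12311/126270) = 0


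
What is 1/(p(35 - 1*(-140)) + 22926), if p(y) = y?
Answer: 1/23101 ≈ 4.3288e-5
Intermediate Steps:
1/(p(35 - 1*(-140)) + 22926) = 1/((35 - 1*(-140)) + 22926) = 1/((35 + 140) + 22926) = 1/(175 + 22926) = 1/23101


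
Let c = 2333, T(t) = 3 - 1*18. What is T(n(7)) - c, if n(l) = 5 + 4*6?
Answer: -2348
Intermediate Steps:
n(l) = 29 (n(l) = 5 + 24 = 29)
T(t) = -15 (T(t) = 3 - 18 = -15)
T(n(7)) - c = -15 - 1*2333 = -15 - 2333 = -2348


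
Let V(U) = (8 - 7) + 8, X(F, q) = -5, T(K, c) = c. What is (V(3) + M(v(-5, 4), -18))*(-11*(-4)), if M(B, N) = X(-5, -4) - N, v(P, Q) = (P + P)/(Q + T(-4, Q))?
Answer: 968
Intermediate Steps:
v(P, Q) = P/Q (v(P, Q) = (P + P)/(Q + Q) = (2*P)/((2*Q)) = (2*P)*(1/(2*Q)) = P/Q)
V(U) = 9 (V(U) = 1 + 8 = 9)
M(B, N) = -5 - N
(V(3) + M(v(-5, 4), -18))*(-11*(-4)) = (9 + (-5 - 1*(-18)))*(-11*(-4)) = (9 + (-5 + 18))*44 = (9 + 13)*44 = 22*44 = 968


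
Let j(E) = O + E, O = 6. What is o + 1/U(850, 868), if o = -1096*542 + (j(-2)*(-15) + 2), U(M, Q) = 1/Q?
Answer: -593222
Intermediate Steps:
j(E) = 6 + E
o = -594090 (o = -1096*542 + ((6 - 2)*(-15) + 2) = -594032 + (4*(-15) + 2) = -594032 + (-60 + 2) = -594032 - 58 = -594090)
o + 1/U(850, 868) = -594090 + 1/(1/868) = -594090 + 868 = -593222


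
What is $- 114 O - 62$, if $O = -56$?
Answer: $6322$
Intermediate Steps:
$- 114 O - 62 = \left(-114\right) \left(-56\right) - 62 = 6384 - 62 = 6322$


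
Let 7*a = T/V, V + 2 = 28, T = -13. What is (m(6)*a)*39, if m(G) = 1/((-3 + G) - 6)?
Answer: 13/14 ≈ 0.92857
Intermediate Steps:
V = 26 (V = -2 + 28 = 26)
m(G) = 1/(-9 + G)
a = -1/14 (a = (-13/26)/7 = (-13*1/26)/7 = (⅐)*(-½) = -1/14 ≈ -0.071429)
(m(6)*a)*39 = (-1/14/(-9 + 6))*39 = (-1/14/(-3))*39 = -⅓*(-1/14)*39 = (1/42)*39 = 13/14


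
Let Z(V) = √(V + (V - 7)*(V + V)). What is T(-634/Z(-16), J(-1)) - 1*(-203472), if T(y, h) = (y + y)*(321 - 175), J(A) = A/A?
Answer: 203472 - 46282*√5/15 ≈ 1.9657e+5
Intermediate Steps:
Z(V) = √(V + 2*V*(-7 + V)) (Z(V) = √(V + (-7 + V)*(2*V)) = √(V + 2*V*(-7 + V)))
J(A) = 1
T(y, h) = 292*y (T(y, h) = (2*y)*146 = 292*y)
T(-634/Z(-16), J(-1)) - 1*(-203472) = 292*(-634*√5/60) - 1*(-203472) = 292*(-634*√5/60) + 203472 = 292*(-317*√5/30) + 203472 = -46282*√5/15 + 203472 = 203472 - 46282*√5/15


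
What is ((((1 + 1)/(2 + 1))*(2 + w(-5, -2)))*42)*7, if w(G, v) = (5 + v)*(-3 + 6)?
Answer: 2156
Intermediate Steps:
w(G, v) = 15 + 3*v (w(G, v) = (5 + v)*3 = 15 + 3*v)
((((1 + 1)/(2 + 1))*(2 + w(-5, -2)))*42)*7 = ((((1 + 1)/(2 + 1))*(2 + (15 + 3*(-2))))*42)*7 = (((2/3)*(2 + (15 - 6)))*42)*7 = (((2*(⅓))*(2 + 9))*42)*7 = (((⅔)*11)*42)*7 = ((22/3)*42)*7 = 308*7 = 2156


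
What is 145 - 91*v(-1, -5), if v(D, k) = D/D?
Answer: 54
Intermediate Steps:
v(D, k) = 1
145 - 91*v(-1, -5) = 145 - 91*1 = 145 - 91 = 54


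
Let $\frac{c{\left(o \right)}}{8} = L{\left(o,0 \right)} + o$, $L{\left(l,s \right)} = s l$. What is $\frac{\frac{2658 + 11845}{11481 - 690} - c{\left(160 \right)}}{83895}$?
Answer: $- \frac{13797977}{905310945} \approx -0.015241$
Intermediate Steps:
$L{\left(l,s \right)} = l s$
$c{\left(o \right)} = 8 o$ ($c{\left(o \right)} = 8 \left(o 0 + o\right) = 8 \left(0 + o\right) = 8 o$)
$\frac{\frac{2658 + 11845}{11481 - 690} - c{\left(160 \right)}}{83895} = \frac{\frac{2658 + 11845}{11481 - 690} - 8 \cdot 160}{83895} = \left(\frac{14503}{10791} - 1280\right) \frac{1}{83895} = \left(- \frac{13797977}{10791}\right) \frac{1}{83895} = - \frac{13797977}{905310945}$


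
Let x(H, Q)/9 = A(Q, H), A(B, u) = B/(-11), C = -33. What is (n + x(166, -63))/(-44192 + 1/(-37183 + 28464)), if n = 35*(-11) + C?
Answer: 35146289/4238410539 ≈ 0.0082923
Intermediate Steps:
A(B, u) = -B/11 (A(B, u) = B*(-1/11) = -B/11)
n = -418 (n = 35*(-11) - 33 = -385 - 33 = -418)
x(H, Q) = -9*Q/11 (x(H, Q) = 9*(-Q/11) = -9*Q/11)
(n + x(166, -63))/(-44192 + 1/(-37183 + 28464)) = (-418 - 9/11*(-63))/(-44192 + 1/(-37183 + 28464)) = (-418 + 567/11)/(-44192 + 1/(-8719)) = -4031/(11*(-44192 - 1/8719)) = -4031/(11*(-385310049/8719)) = -4031/11*(-8719/385310049) = 35146289/4238410539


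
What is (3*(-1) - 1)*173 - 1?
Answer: -693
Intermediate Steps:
(3*(-1) - 1)*173 - 1 = (-3 - 1)*173 - 1 = -4*173 - 1 = -692 - 1 = -693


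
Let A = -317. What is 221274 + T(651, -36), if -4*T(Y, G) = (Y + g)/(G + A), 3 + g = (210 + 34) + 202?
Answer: 156219991/706 ≈ 2.2127e+5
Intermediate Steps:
g = 443 (g = -3 + ((210 + 34) + 202) = -3 + (244 + 202) = -3 + 446 = 443)
T(Y, G) = -(443 + Y)/(4*(-317 + G)) (T(Y, G) = -(Y + 443)/(4*(G - 317)) = -(443 + Y)/(4*(-317 + G)))
221274 + T(651, -36) = 221274 + (-443 - 1*651)/(4*(-317 - 36)) = 221274 + (¼)*(-443 - 651)/(-353) = 221274 + (¼)*(-1/353)*(-1094) = 221274 + 547/706 = 156219991/706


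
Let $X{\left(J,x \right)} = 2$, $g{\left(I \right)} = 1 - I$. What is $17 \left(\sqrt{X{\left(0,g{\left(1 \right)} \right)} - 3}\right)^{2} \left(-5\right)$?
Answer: $85$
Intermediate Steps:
$17 \left(\sqrt{X{\left(0,g{\left(1 \right)} \right)} - 3}\right)^{2} \left(-5\right) = 17 \left(\sqrt{2 - 3}\right)^{2} \left(-5\right) = 17 \left(\sqrt{-1}\right)^{2} \left(-5\right) = 17 i^{2} \left(-5\right) = 17 \left(-1\right) \left(-5\right) = \left(-17\right) \left(-5\right) = 85$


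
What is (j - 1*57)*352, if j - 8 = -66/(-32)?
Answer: -16522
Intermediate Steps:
j = 161/16 (j = 8 - 66/(-32) = 8 - 66*(-1/32) = 8 + 33/16 = 161/16 ≈ 10.063)
(j - 1*57)*352 = (161/16 - 1*57)*352 = (161/16 - 57)*352 = -751/16*352 = -16522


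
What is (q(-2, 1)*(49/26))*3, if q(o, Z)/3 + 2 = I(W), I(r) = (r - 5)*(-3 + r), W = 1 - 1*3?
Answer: 14553/26 ≈ 559.73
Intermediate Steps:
W = -2 (W = 1 - 3 = -2)
I(r) = (-5 + r)*(-3 + r)
q(o, Z) = 99 (q(o, Z) = -6 + 3*(15 + (-2)² - 8*(-2)) = -6 + 3*(15 + 4 + 16) = -6 + 3*35 = -6 + 105 = 99)
(q(-2, 1)*(49/26))*3 = (99*(49/26))*3 = (4851/26)*3 = 14553/26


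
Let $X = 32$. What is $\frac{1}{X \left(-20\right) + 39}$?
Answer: $- \frac{1}{601} \approx -0.0016639$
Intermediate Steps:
$\frac{1}{X \left(-20\right) + 39} = \frac{1}{32 \left(-20\right) + 39} = \frac{1}{-640 + 39} = \frac{1}{-601} = - \frac{1}{601}$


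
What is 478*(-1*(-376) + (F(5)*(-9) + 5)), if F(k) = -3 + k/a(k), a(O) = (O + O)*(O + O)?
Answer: 1948089/10 ≈ 1.9481e+5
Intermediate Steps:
a(O) = 4*O² (a(O) = (2*O)*(2*O) = 4*O²)
F(k) = -3 + 1/(4*k) (F(k) = -3 + k/((4*k²)) = -3 + k*(1/(4*k²)) = -3 + 1/(4*k))
478*(-1*(-376) + (F(5)*(-9) + 5)) = 478*(-1*(-376) + ((-3 + (¼)/5)*(-9) + 5)) = 478*(376 + ((-3 + (¼)*(⅕))*(-9) + 5)) = 478*(376 + ((-3 + 1/20)*(-9) + 5)) = 478*(376 + (-59/20*(-9) + 5)) = 478*(376 + (531/20 + 5)) = 478*(376 + 631/20) = 478*(8151/20) = 1948089/10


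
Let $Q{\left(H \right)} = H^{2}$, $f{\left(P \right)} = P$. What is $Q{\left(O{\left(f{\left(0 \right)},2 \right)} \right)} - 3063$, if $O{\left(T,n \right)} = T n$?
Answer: $-3063$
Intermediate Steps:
$Q{\left(O{\left(f{\left(0 \right)},2 \right)} \right)} - 3063 = \left(0 \cdot 2\right)^{2} - 3063 = 0^{2} - 3063 = 0 - 3063 = -3063$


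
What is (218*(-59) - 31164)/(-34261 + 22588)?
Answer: 44026/11673 ≈ 3.7716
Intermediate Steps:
(218*(-59) - 31164)/(-34261 + 22588) = (-12862 - 31164)/(-11673) = -44026*(-1/11673) = 44026/11673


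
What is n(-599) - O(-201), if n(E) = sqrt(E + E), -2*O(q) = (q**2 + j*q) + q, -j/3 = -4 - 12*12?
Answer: -24522 + I*sqrt(1198) ≈ -24522.0 + 34.612*I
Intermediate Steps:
j = 444 (j = -3*(-4 - 12*12) = -3*(-4 - 144) = -3*(-148) = 444)
O(q) = -445*q/2 - q**2/2 (O(q) = -((q**2 + 444*q) + q)/2 = -(q**2 + 445*q)/2 = -445*q/2 - q**2/2)
n(E) = sqrt(2)*sqrt(E) (n(E) = sqrt(2*E) = sqrt(2)*sqrt(E))
n(-599) - O(-201) = sqrt(2)*sqrt(-599) - (-1)*(-201)*(445 - 201)/2 = sqrt(2)*(I*sqrt(599)) - (-1)*(-201)*244/2 = I*sqrt(1198) - 1*24522 = I*sqrt(1198) - 24522 = -24522 + I*sqrt(1198)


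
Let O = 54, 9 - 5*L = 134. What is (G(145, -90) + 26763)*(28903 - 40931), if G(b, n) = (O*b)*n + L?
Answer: 8154526936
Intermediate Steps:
L = -25 (L = 9/5 - ⅕*134 = 9/5 - 134/5 = -25)
G(b, n) = -25 + 54*b*n (G(b, n) = (54*b)*n - 25 = 54*b*n - 25 = -25 + 54*b*n)
(G(145, -90) + 26763)*(28903 - 40931) = ((-25 + 54*145*(-90)) + 26763)*(28903 - 40931) = ((-25 - 704700) + 26763)*(-12028) = (-704725 + 26763)*(-12028) = -677962*(-12028) = 8154526936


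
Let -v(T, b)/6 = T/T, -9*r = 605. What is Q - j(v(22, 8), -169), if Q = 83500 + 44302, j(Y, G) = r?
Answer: 1150823/9 ≈ 1.2787e+5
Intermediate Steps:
r = -605/9 (r = -⅑*605 = -605/9 ≈ -67.222)
v(T, b) = -6 (v(T, b) = -6*T/T = -6*1 = -6)
j(Y, G) = -605/9
Q = 127802
Q - j(v(22, 8), -169) = 127802 - 1*(-605/9) = 127802 + 605/9 = 1150823/9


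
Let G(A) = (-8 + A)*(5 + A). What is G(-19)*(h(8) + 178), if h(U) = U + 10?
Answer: 74088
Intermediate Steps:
h(U) = 10 + U
G(-19)*(h(8) + 178) = (-40 + (-19)² - 3*(-19))*((10 + 8) + 178) = (-40 + 361 + 57)*(18 + 178) = 378*196 = 74088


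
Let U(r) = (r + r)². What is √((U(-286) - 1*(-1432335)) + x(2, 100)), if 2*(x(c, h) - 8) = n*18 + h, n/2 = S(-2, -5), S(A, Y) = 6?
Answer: √1759685 ≈ 1326.5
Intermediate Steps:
n = 12 (n = 2*6 = 12)
U(r) = 4*r² (U(r) = (2*r)² = 4*r²)
x(c, h) = 116 + h/2 (x(c, h) = 8 + (12*18 + h)/2 = 8 + (216 + h)/2 = 8 + (108 + h/2) = 116 + h/2)
√((U(-286) - 1*(-1432335)) + x(2, 100)) = √((4*(-286)² - 1*(-1432335)) + (116 + (½)*100)) = √((4*81796 + 1432335) + (116 + 50)) = √((327184 + 1432335) + 166) = √(1759519 + 166) = √1759685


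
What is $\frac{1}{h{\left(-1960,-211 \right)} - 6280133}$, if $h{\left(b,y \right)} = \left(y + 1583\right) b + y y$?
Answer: $- \frac{1}{8924732} \approx -1.1205 \cdot 10^{-7}$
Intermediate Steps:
$h{\left(b,y \right)} = y^{2} + b \left(1583 + y\right)$ ($h{\left(b,y \right)} = \left(1583 + y\right) b + y^{2} = b \left(1583 + y\right) + y^{2} = y^{2} + b \left(1583 + y\right)$)
$\frac{1}{h{\left(-1960,-211 \right)} - 6280133} = \frac{1}{\left(\left(-211\right)^{2} + 1583 \left(-1960\right) - -413560\right) - 6280133} = \frac{1}{\left(44521 - 3102680 + 413560\right) - 6280133} = \frac{1}{-2644599 - 6280133} = \frac{1}{-8924732} = - \frac{1}{8924732}$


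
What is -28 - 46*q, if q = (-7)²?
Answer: -2282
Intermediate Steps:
q = 49
-28 - 46*q = -28 - 46*49 = -28 - 2254 = -2282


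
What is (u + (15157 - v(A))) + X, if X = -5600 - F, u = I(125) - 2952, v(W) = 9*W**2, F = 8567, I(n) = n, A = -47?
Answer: -21718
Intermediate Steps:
u = -2827 (u = 125 - 2952 = -2827)
X = -14167 (X = -5600 - 1*8567 = -5600 - 8567 = -14167)
(u + (15157 - v(A))) + X = (-2827 + (15157 - 9*(-47)**2)) - 14167 = (-2827 + (15157 - 9*2209)) - 14167 = (-2827 + (15157 - 1*19881)) - 14167 = (-2827 + (15157 - 19881)) - 14167 = (-2827 - 4724) - 14167 = -7551 - 14167 = -21718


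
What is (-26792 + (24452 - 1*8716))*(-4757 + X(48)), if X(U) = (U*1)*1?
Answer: 52062704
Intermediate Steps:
X(U) = U (X(U) = U*1 = U)
(-26792 + (24452 - 1*8716))*(-4757 + X(48)) = (-26792 + (24452 - 1*8716))*(-4757 + 48) = (-26792 + (24452 - 8716))*(-4709) = (-26792 + 15736)*(-4709) = -11056*(-4709) = 52062704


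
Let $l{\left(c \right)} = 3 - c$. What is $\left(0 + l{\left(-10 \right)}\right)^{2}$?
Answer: $169$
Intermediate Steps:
$\left(0 + l{\left(-10 \right)}\right)^{2} = \left(0 + \left(3 - -10\right)\right)^{2} = \left(0 + \left(3 + 10\right)\right)^{2} = \left(0 + 13\right)^{2} = 13^{2} = 169$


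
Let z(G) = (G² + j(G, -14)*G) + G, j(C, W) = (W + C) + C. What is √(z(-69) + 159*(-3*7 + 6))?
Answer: √12795 ≈ 113.11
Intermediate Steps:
j(C, W) = W + 2*C (j(C, W) = (C + W) + C = W + 2*C)
z(G) = G + G² + G*(-14 + 2*G) (z(G) = (G² + (-14 + 2*G)*G) + G = (G² + G*(-14 + 2*G)) + G = G + G² + G*(-14 + 2*G))
√(z(-69) + 159*(-3*7 + 6)) = √(-69*(-13 + 3*(-69)) + 159*(-3*7 + 6)) = √(-69*(-13 - 207) + 159*(-21 + 6)) = √(-69*(-220) + 159*(-15)) = √(15180 - 2385) = √12795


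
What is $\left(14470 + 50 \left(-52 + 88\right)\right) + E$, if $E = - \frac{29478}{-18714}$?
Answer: $\frac{50751043}{3119} \approx 16272.0$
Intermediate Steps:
$E = \frac{4913}{3119}$ ($E = \left(-29478\right) \left(- \frac{1}{18714}\right) = \frac{4913}{3119} \approx 1.5752$)
$\left(14470 + 50 \left(-52 + 88\right)\right) + E = \left(14470 + 50 \left(-52 + 88\right)\right) + \frac{4913}{3119} = \left(14470 + 50 \cdot 36\right) + \frac{4913}{3119} = \left(14470 + 1800\right) + \frac{4913}{3119} = 16270 + \frac{4913}{3119} = \frac{50751043}{3119}$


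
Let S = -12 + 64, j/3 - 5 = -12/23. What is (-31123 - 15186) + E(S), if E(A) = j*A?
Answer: -1049039/23 ≈ -45610.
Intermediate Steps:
j = 309/23 (j = 15 + 3*(-12/23) = 15 - 36/23 = 309/23 ≈ 13.435)
S = 52
E(A) = 309*A/23
(-31123 - 15186) + E(S) = (-31123 - 15186) + (309/23)*52 = -46309 + 16068/23 = -1049039/23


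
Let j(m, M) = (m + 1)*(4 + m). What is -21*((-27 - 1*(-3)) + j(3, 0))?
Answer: -84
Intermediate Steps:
j(m, M) = (1 + m)*(4 + m)
-21*((-27 - 1*(-3)) + j(3, 0)) = -21*((-27 - 1*(-3)) + (4 + 3**2 + 5*3)) = -21*((-27 + 3) + (4 + 9 + 15)) = -21*(-24 + 28) = -21*4 = -84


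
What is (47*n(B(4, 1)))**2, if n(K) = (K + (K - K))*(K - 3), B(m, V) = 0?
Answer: 0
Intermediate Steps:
n(K) = K*(-3 + K) (n(K) = (K + 0)*(-3 + K) = K*(-3 + K))
(47*n(B(4, 1)))**2 = (47*(0*(-3 + 0)))**2 = (47*(0*(-3)))**2 = (47*0)**2 = 0**2 = 0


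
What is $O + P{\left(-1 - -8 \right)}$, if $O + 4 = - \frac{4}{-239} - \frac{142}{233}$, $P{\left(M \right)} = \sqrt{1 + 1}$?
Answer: $- \frac{255754}{55687} + \sqrt{2} \approx -3.1785$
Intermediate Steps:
$P{\left(M \right)} = \sqrt{2}$
$O = - \frac{255754}{55687}$ ($O = -4 - \left(- \frac{4}{239} + \frac{142}{233}\right) = -4 - \frac{33006}{55687} = - \frac{255754}{55687} \approx -4.5927$)
$O + P{\left(-1 - -8 \right)} = - \frac{255754}{55687} + \sqrt{2}$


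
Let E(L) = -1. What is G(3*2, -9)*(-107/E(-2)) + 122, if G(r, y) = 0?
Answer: 122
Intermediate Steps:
G(3*2, -9)*(-107/E(-2)) + 122 = 0*(-107/(-1)) + 122 = 0*(-107*(-1)) + 122 = 0*107 + 122 = 0 + 122 = 122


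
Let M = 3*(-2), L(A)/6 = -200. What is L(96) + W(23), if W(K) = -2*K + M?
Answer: -1252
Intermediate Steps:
L(A) = -1200 (L(A) = 6*(-200) = -1200)
M = -6
W(K) = -6 - 2*K (W(K) = -2*K - 6 = -6 - 2*K)
L(96) + W(23) = -1200 + (-6 - 2*23) = -1200 + (-6 - 46) = -1200 - 52 = -1252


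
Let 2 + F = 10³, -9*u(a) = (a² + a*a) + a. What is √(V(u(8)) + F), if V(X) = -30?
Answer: 22*√2 ≈ 31.113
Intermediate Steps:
u(a) = -2*a²/9 - a/9 (u(a) = -((a² + a*a) + a)/9 = -((a² + a²) + a)/9 = -(2*a² + a)/9 = -(a + 2*a²)/9 = -2*a²/9 - a/9)
F = 998 (F = -2 + 10³ = -2 + 1000 = 998)
√(V(u(8)) + F) = √(-30 + 998) = √968 = 22*√2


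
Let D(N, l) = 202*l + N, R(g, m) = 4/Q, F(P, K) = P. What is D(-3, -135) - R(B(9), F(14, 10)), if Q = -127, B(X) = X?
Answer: -3463667/127 ≈ -27273.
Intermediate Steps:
R(g, m) = -4/127 (R(g, m) = 4/(-127) = 4*(-1/127) = -4/127)
D(N, l) = N + 202*l
D(-3, -135) - R(B(9), F(14, 10)) = (-3 + 202*(-135)) - 1*(-4/127) = (-3 - 27270) + 4/127 = -27273 + 4/127 = -3463667/127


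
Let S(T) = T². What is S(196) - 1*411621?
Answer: -373205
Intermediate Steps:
S(196) - 1*411621 = 196² - 1*411621 = 38416 - 411621 = -373205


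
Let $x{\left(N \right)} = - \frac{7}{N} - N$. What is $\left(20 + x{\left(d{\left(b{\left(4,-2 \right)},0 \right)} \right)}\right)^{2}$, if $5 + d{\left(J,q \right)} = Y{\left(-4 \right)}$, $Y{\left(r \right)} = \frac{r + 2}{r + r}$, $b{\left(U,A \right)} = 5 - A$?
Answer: $\frac{3972049}{5776} \approx 687.68$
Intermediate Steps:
$Y{\left(r \right)} = \frac{2 + r}{2 r}$
$d{\left(J,q \right)} = - \frac{19}{4}$ ($d{\left(J,q \right)} = -5 + \frac{2 - 4}{2 \left(-4\right)} = -5 + \frac{1}{2} \left(- \frac{1}{4}\right) \left(-2\right) = -5 + \frac{1}{4} = - \frac{19}{4}$)
$x{\left(N \right)} = - N - \frac{7}{N}$
$\left(20 + x{\left(d{\left(b{\left(4,-2 \right)},0 \right)} \right)}\right)^{2} = \left(20 - \left(- \frac{19}{4} + \frac{7}{- \frac{19}{4}}\right)\right)^{2} = \left(20 + \left(\frac{19}{4} - - \frac{28}{19}\right)\right)^{2} = \left(20 + \left(\frac{19}{4} + \frac{28}{19}\right)\right)^{2} = \left(20 + \frac{473}{76}\right)^{2} = \left(\frac{1993}{76}\right)^{2} = \frac{3972049}{5776}$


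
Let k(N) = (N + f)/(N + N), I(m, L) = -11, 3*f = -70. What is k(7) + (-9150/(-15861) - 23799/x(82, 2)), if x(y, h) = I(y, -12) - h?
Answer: 754708661/412386 ≈ 1830.1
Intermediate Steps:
f = -70/3 (f = (⅓)*(-70) = -70/3 ≈ -23.333)
x(y, h) = -11 - h
k(N) = (-70/3 + N)/(2*N) (k(N) = (N - 70/3)/(N + N) = (-70/3 + N)/((2*N)) = (-70/3 + N)*(1/(2*N)) = (-70/3 + N)/(2*N))
k(7) + (-9150/(-15861) - 23799/x(82, 2)) = (⅙)*(-70 + 3*7)/7 + (-9150/(-15861) - 23799/(-11 - 1*2)) = (⅙)*(⅐)*(-70 + 21) + (-9150*(-1/15861) - 23799/(-11 - 2)) = (⅙)*(⅐)*(-49) + (3050/5287 - 23799/(-13)) = -7/6 + (3050/5287 - 23799*(-1/13)) = -7/6 + (3050/5287 + 23799/13) = -7/6 + 125864963/68731 = 754708661/412386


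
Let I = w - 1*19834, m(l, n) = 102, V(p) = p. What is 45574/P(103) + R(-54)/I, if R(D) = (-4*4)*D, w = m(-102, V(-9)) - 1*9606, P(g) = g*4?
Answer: 334173511/3021814 ≈ 110.59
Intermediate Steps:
P(g) = 4*g
w = -9504 (w = 102 - 1*9606 = 102 - 9606 = -9504)
I = -29338 (I = -9504 - 1*19834 = -9504 - 19834 = -29338)
R(D) = -16*D
45574/P(103) + R(-54)/I = 45574/((4*103)) - 16*(-54)/(-29338) = 45574/412 + 864*(-1/29338) = 45574*(1/412) - 432/14669 = 22787/206 - 432/14669 = 334173511/3021814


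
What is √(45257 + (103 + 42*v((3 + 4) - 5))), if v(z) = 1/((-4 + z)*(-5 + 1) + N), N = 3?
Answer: 109*√462/11 ≈ 212.99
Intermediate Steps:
v(z) = 1/(19 - 4*z) (v(z) = 1/((-4 + z)*(-5 + 1) + 3) = 1/((-4 + z)*(-4) + 3) = 1/((16 - 4*z) + 3) = 1/(19 - 4*z))
√(45257 + (103 + 42*v((3 + 4) - 5))) = √(45257 + (103 + 42/(19 - 4*((3 + 4) - 5)))) = √(45257 + (103 + 42/(19 - 4*(7 - 5)))) = √(45257 + (103 + 42/(19 - 4*2))) = √(45257 + (103 + 42/(19 - 8))) = √(45257 + (103 + 42/11)) = √(45257 + 1175/11) = √(499002/11) = 109*√462/11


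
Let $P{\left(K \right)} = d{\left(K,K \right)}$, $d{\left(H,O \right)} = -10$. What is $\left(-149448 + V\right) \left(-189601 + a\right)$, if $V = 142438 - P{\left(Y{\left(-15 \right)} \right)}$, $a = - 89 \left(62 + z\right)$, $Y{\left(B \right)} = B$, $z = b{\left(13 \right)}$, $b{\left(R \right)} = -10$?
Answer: $1359603000$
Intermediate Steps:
$z = -10$
$a = -4628$ ($a = - 89 \left(62 - 10\right) = \left(-89\right) 52 = -4628$)
$P{\left(K \right)} = -10$
$V = 142448$ ($V = 142438 - -10 = 142438 + 10 = 142448$)
$\left(-149448 + V\right) \left(-189601 + a\right) = \left(-149448 + 142448\right) \left(-189601 - 4628\right) = \left(-7000\right) \left(-194229\right) = 1359603000$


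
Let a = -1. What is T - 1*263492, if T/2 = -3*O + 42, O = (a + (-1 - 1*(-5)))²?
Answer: -263462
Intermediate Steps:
O = 9 (O = (-1 + (-1 - 1*(-5)))² = (-1 + (-1 + 5))² = (-1 + 4)² = 3² = 9)
T = 30 (T = 2*(-3*9 + 42) = 2*(-27 + 42) = 2*15 = 30)
T - 1*263492 = 30 - 1*263492 = 30 - 263492 = -263462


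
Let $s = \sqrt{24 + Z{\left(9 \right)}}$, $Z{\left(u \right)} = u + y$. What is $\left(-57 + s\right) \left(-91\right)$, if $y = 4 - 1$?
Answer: $4641$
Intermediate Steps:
$y = 3$ ($y = 4 - 1 = 3$)
$Z{\left(u \right)} = 3 + u$ ($Z{\left(u \right)} = u + 3 = 3 + u$)
$s = 6$ ($s = \sqrt{24 + \left(3 + 9\right)} = \sqrt{24 + 12} = \sqrt{36} = 6$)
$\left(-57 + s\right) \left(-91\right) = \left(-57 + 6\right) \left(-91\right) = \left(-51\right) \left(-91\right) = 4641$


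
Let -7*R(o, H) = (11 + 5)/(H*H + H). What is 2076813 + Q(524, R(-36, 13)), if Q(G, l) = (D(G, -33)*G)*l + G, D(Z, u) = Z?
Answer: 1321067061/637 ≈ 2.0739e+6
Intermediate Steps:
R(o, H) = -16/(7*(H + H²)) (R(o, H) = -(11 + 5)/(7*(H*H + H)) = -16/(7*(H² + H)) = -16/(7*(H + H²)))
Q(G, l) = G + l*G² (Q(G, l) = (G*G)*l + G = G²*l + G = l*G² + G = G + l*G²)
2076813 + Q(524, R(-36, 13)) = 2076813 + 524*(1 + 524*(-16/7/(13*(1 + 13)))) = 2076813 + 524*(1 + 524*(-16/7*1/13/14)) = 2076813 + 524*(1 + 524*(-16/7*1/13*1/14)) = 2076813 + 524*(1 + 524*(-8/637)) = 2076813 + 524*(1 - 4192/637) = 2076813 + 524*(-3555/637) = 2076813 - 1862820/637 = 1321067061/637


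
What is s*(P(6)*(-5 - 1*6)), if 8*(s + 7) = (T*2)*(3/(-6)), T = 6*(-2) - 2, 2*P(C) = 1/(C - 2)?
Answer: 231/32 ≈ 7.2188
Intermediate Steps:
P(C) = 1/(2*(-2 + C)) (P(C) = 1/(2*(C - 2)) = 1/(2*(-2 + C)))
T = -14 (T = -12 - 2 = -14)
s = -21/4 (s = -7 + ((-14*2)*(3/(-6)))/8 = -7 + (-84*(-1)/6)/8 = -7 + (-28*(-1/2))/8 = -7 + (1/8)*14 = -7 + 7/4 = -21/4 ≈ -5.2500)
s*(P(6)*(-5 - 1*6)) = -21*1/(2*(-2 + 6))*(-5 - 1*6)/4 = -21*(1/2)/4*(-5 - 6)/4 = -21*(1/2)*(1/4)*(-11)/4 = -21*(-11)/32 = -21/4*(-11/8) = 231/32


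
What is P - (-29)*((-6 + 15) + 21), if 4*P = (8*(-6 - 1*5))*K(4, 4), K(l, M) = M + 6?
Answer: 650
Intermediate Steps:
K(l, M) = 6 + M
P = -220 (P = ((8*(-6 - 1*5))*(6 + 4))/4 = ((8*(-6 - 5))*10)/4 = ((8*(-11))*10)/4 = (-88*10)/4 = (¼)*(-880) = -220)
P - (-29)*((-6 + 15) + 21) = -220 - (-29)*((-6 + 15) + 21) = -220 - (-29)*(9 + 21) = -220 - (-29)*30 = -220 - 1*(-870) = -220 + 870 = 650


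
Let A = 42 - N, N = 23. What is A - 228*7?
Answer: -1577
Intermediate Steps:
A = 19 (A = 42 - 1*23 = 42 - 23 = 19)
A - 228*7 = 19 - 228*7 = 19 - 57*28 = 19 - 1596 = -1577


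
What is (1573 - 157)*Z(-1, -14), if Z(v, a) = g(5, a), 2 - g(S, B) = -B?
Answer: -16992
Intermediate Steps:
g(S, B) = 2 + B (g(S, B) = 2 - (-1)*B = 2 + B)
Z(v, a) = 2 + a
(1573 - 157)*Z(-1, -14) = (1573 - 157)*(2 - 14) = 1416*(-12) = -16992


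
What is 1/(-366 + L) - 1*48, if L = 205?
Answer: -7729/161 ≈ -48.006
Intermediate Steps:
1/(-366 + L) - 1*48 = 1/(-366 + 205) - 1*48 = 1/(-161) - 48 = -1/161 - 48 = -7729/161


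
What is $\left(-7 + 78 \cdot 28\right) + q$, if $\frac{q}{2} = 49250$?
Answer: $100677$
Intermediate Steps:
$q = 98500$ ($q = 2 \cdot 49250 = 98500$)
$\left(-7 + 78 \cdot 28\right) + q = \left(-7 + 78 \cdot 28\right) + 98500 = \left(-7 + 2184\right) + 98500 = 2177 + 98500 = 100677$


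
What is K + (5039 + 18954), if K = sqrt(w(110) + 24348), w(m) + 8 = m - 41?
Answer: 23993 + sqrt(24409) ≈ 24149.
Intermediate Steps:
w(m) = -49 + m (w(m) = -8 + (m - 41) = -8 + (-41 + m) = -49 + m)
K = sqrt(24409) (K = sqrt((-49 + 110) + 24348) = sqrt(61 + 24348) = sqrt(24409) ≈ 156.23)
K + (5039 + 18954) = sqrt(24409) + (5039 + 18954) = sqrt(24409) + 23993 = 23993 + sqrt(24409)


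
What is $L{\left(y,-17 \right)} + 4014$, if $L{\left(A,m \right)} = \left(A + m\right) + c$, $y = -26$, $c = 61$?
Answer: $4032$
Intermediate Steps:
$L{\left(A,m \right)} = 61 + A + m$ ($L{\left(A,m \right)} = \left(A + m\right) + 61 = 61 + A + m$)
$L{\left(y,-17 \right)} + 4014 = \left(61 - 26 - 17\right) + 4014 = 18 + 4014 = 4032$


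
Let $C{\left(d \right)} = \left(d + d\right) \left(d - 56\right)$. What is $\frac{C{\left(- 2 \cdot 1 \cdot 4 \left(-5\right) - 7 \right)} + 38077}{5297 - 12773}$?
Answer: $- \frac{36559}{7476} \approx -4.8902$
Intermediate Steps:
$C{\left(d \right)} = 2 d \left(-56 + d\right)$
$\frac{C{\left(- 2 \cdot 1 \cdot 4 \left(-5\right) - 7 \right)} + 38077}{5297 - 12773} = \frac{2 \left(- 2 \cdot 1 \cdot 4 \left(-5\right) - 7\right) \left(-56 - \left(7 + 2 \cdot 1 \cdot 4 \left(-5\right)\right)\right) + 38077}{5297 - 12773} = \frac{2 \left(- 2 \cdot 4 \left(-5\right) - 7\right) \left(-56 - \left(7 + 2 \cdot 4 \left(-5\right)\right)\right) + 38077}{-7476} = \left(2 \left(\left(-2\right) \left(-20\right) - 7\right) \left(-56 - -33\right) + 38077\right) \left(- \frac{1}{7476}\right) = \left(2 \left(40 - 7\right) \left(-56 + \left(40 - 7\right)\right) + 38077\right) \left(- \frac{1}{7476}\right) = \left(2 \cdot 33 \left(-56 + 33\right) + 38077\right) \left(- \frac{1}{7476}\right) = \left(2 \cdot 33 \left(-23\right) + 38077\right) \left(- \frac{1}{7476}\right) = \left(-1518 + 38077\right) \left(- \frac{1}{7476}\right) = 36559 \left(- \frac{1}{7476}\right) = - \frac{36559}{7476}$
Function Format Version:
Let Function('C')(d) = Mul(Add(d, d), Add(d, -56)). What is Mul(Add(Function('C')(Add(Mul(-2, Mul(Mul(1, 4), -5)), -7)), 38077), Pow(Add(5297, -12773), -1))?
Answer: Rational(-36559, 7476) ≈ -4.8902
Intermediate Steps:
Function('C')(d) = Mul(2, d, Add(-56, d)) (Function('C')(d) = Mul(Mul(2, d), Add(-56, d)) = Mul(2, d, Add(-56, d)))
Mul(Add(Function('C')(Add(Mul(-2, Mul(Mul(1, 4), -5)), -7)), 38077), Pow(Add(5297, -12773), -1)) = Mul(Add(Mul(2, Add(Mul(-2, Mul(Mul(1, 4), -5)), -7), Add(-56, Add(Mul(-2, Mul(Mul(1, 4), -5)), -7))), 38077), Pow(Add(5297, -12773), -1)) = Mul(Add(Mul(2, Add(Mul(-2, Mul(4, -5)), -7), Add(-56, Add(Mul(-2, Mul(4, -5)), -7))), 38077), Pow(-7476, -1)) = Mul(Add(Mul(2, Add(Mul(-2, -20), -7), Add(-56, Add(Mul(-2, -20), -7))), 38077), Rational(-1, 7476)) = Mul(Add(Mul(2, Add(40, -7), Add(-56, Add(40, -7))), 38077), Rational(-1, 7476)) = Mul(Add(Mul(2, 33, Add(-56, 33)), 38077), Rational(-1, 7476)) = Mul(Add(Mul(2, 33, -23), 38077), Rational(-1, 7476)) = Mul(Add(-1518, 38077), Rational(-1, 7476)) = Mul(36559, Rational(-1, 7476)) = Rational(-36559, 7476)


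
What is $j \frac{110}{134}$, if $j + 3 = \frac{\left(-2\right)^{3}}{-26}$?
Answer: $- \frac{1925}{871} \approx -2.2101$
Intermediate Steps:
$j = - \frac{35}{13}$ ($j = -3 + \frac{\left(-2\right)^{3}}{-26} = -3 - - \frac{4}{13} = -3 + \frac{4}{13} = - \frac{35}{13} \approx -2.6923$)
$j \frac{110}{134} = - \frac{35 \cdot \frac{110}{134}}{13} = - \frac{35 \cdot 110 \cdot \frac{1}{134}}{13} = \left(- \frac{35}{13}\right) \frac{55}{67} = - \frac{1925}{871}$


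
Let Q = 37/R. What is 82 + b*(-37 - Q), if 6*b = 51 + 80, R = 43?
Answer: -96056/129 ≈ -744.62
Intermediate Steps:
b = 131/6 (b = (51 + 80)/6 = (1/6)*131 = 131/6 ≈ 21.833)
Q = 37/43 ≈ 0.86047
82 + b*(-37 - Q) = 82 + 131*(-37 - 1*37/43)/6 = 82 + 131*(-37 - 37/43)/6 = 82 + (131/6)*(-1628/43) = 82 - 106634/129 = -96056/129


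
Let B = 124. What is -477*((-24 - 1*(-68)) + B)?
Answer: -80136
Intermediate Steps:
-477*((-24 - 1*(-68)) + B) = -477*((-24 - 1*(-68)) + 124) = -477*((-24 + 68) + 124) = -477*(44 + 124) = -477*168 = -80136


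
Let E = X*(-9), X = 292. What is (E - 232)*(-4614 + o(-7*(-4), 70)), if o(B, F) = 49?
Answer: 13055900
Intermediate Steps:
E = -2628 (E = 292*(-9) = -2628)
(E - 232)*(-4614 + o(-7*(-4), 70)) = (-2628 - 232)*(-4614 + 49) = -2860*(-4565) = 13055900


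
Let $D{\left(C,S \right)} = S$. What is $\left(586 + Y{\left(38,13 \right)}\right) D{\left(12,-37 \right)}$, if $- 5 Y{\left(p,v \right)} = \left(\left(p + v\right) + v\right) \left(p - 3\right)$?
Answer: $-5106$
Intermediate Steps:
$Y{\left(p,v \right)} = - \frac{\left(-3 + p\right) \left(p + 2 v\right)}{5}$ ($Y{\left(p,v \right)} = - \frac{\left(\left(p + v\right) + v\right) \left(p - 3\right)}{5} = - \frac{\left(p + 2 v\right) \left(-3 + p\right)}{5} = - \frac{\left(-3 + p\right) \left(p + 2 v\right)}{5}$)
$\left(586 + Y{\left(38,13 \right)}\right) D{\left(12,-37 \right)} = \left(586 + \left(- \frac{38^{2}}{5} + \frac{3}{5} \cdot 38 + \frac{6}{5} \cdot 13 - \frac{76}{5} \cdot 13\right)\right) \left(-37\right) = \left(586 + \left(\left(- \frac{1}{5}\right) 1444 + \frac{114}{5} + \frac{78}{5} - \frac{988}{5}\right)\right) \left(-37\right) = \left(586 + \left(- \frac{1444}{5} + \frac{114}{5} + \frac{78}{5} - \frac{988}{5}\right)\right) \left(-37\right) = \left(586 - 448\right) \left(-37\right) = 138 \left(-37\right) = -5106$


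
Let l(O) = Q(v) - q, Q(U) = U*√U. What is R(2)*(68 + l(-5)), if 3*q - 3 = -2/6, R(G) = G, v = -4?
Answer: 1208/9 - 16*I ≈ 134.22 - 16.0*I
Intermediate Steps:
Q(U) = U^(3/2)
q = 8/9 (q = 1 + (-2/6)/3 = 1 + (-2*⅙)/3 = 1 + (⅓)*(-⅓) = 1 - ⅑ = 8/9 ≈ 0.88889)
l(O) = -8/9 - 8*I (l(O) = (-4)^(3/2) - 1*8/9 = -8*I - 8/9 = -8/9 - 8*I)
R(2)*(68 + l(-5)) = 2*(68 + (-8/9 - 8*I)) = 2*(604/9 - 8*I) = 1208/9 - 16*I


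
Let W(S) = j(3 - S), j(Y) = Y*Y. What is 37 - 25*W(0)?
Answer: -188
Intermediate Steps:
j(Y) = Y²
W(S) = (3 - S)²
37 - 25*W(0) = 37 - 25*(-3 + 0)² = 37 - 25*(-3)² = 37 - 25*9 = 37 - 225 = -188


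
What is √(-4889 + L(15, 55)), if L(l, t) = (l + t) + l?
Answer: 2*I*√1201 ≈ 69.311*I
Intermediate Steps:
L(l, t) = t + 2*l
√(-4889 + L(15, 55)) = √(-4889 + (55 + 2*15)) = √(-4889 + (55 + 30)) = √(-4889 + 85) = √(-4804) = 2*I*√1201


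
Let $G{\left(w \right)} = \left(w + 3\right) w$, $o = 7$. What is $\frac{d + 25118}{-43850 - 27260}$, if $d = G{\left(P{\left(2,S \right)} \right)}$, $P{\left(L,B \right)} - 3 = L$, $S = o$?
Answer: $- \frac{12579}{35555} \approx -0.35379$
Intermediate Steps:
$S = 7$
$P{\left(L,B \right)} = 3 + L$
$G{\left(w \right)} = w \left(3 + w\right)$ ($G{\left(w \right)} = \left(3 + w\right) w = w \left(3 + w\right)$)
$d = 40$ ($d = \left(3 + 2\right) \left(3 + \left(3 + 2\right)\right) = 5 \left(3 + 5\right) = 5 \cdot 8 = 40$)
$\frac{d + 25118}{-43850 - 27260} = \frac{40 + 25118}{-43850 - 27260} = \frac{25158}{-71110} = 25158 \left(- \frac{1}{71110}\right) = - \frac{12579}{35555}$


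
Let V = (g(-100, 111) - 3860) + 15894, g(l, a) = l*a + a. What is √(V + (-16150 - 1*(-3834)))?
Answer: 17*I*√39 ≈ 106.16*I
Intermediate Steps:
g(l, a) = a + a*l (g(l, a) = a*l + a = a + a*l)
V = 1045 (V = (111*(1 - 100) - 3860) + 15894 = (111*(-99) - 3860) + 15894 = (-10989 - 3860) + 15894 = -14849 + 15894 = 1045)
√(V + (-16150 - 1*(-3834))) = √(1045 + (-16150 - 1*(-3834))) = √(1045 + (-16150 + 3834)) = √(1045 - 12316) = √(-11271) = 17*I*√39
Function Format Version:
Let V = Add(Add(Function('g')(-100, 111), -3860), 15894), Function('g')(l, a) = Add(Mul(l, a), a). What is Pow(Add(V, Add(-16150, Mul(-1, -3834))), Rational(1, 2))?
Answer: Mul(17, I, Pow(39, Rational(1, 2))) ≈ Mul(106.16, I)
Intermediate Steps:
Function('g')(l, a) = Add(a, Mul(a, l)) (Function('g')(l, a) = Add(Mul(a, l), a) = Add(a, Mul(a, l)))
V = 1045 (V = Add(Add(Mul(111, Add(1, -100)), -3860), 15894) = Add(Add(Mul(111, -99), -3860), 15894) = Add(Add(-10989, -3860), 15894) = Add(-14849, 15894) = 1045)
Pow(Add(V, Add(-16150, Mul(-1, -3834))), Rational(1, 2)) = Pow(Add(1045, Add(-16150, Mul(-1, -3834))), Rational(1, 2)) = Pow(Add(1045, Add(-16150, 3834)), Rational(1, 2)) = Pow(Add(1045, -12316), Rational(1, 2)) = Pow(-11271, Rational(1, 2)) = Mul(17, I, Pow(39, Rational(1, 2)))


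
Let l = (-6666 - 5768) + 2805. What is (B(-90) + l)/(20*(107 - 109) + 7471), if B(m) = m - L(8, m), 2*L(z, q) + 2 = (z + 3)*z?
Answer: -3254/2477 ≈ -1.3137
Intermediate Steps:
l = -9629 (l = -12434 + 2805 = -9629)
L(z, q) = -1 + z*(3 + z)/2 (L(z, q) = -1 + ((z + 3)*z)/2 = -1 + ((3 + z)*z)/2 = -1 + (z*(3 + z))/2 = -1 + z*(3 + z)/2)
B(m) = -43 + m (B(m) = m - (-1 + (½)*8² + (3/2)*8) = m - (-1 + (½)*64 + 12) = m - (-1 + 32 + 12) = m - 1*43 = m - 43 = -43 + m)
(B(-90) + l)/(20*(107 - 109) + 7471) = ((-43 - 90) - 9629)/(20*(107 - 109) + 7471) = (-133 - 9629)/(20*(-2) + 7471) = -9762/(-40 + 7471) = -9762/7431 = -9762*1/7431 = -3254/2477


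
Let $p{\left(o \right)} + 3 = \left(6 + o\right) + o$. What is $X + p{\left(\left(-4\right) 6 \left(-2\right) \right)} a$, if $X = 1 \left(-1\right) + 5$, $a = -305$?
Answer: $-30191$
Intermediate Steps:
$X = 4$ ($X = -1 + 5 = 4$)
$p{\left(o \right)} = 3 + 2 o$ ($p{\left(o \right)} = -3 + \left(\left(6 + o\right) + o\right) = -3 + \left(6 + 2 o\right) = 3 + 2 o$)
$X + p{\left(\left(-4\right) 6 \left(-2\right) \right)} a = 4 + \left(3 + 2 \left(-4\right) 6 \left(-2\right)\right) \left(-305\right) = 4 + \left(3 + 2 \left(\left(-24\right) \left(-2\right)\right)\right) \left(-305\right) = 4 + \left(3 + 2 \cdot 48\right) \left(-305\right) = 4 + \left(3 + 96\right) \left(-305\right) = 4 + 99 \left(-305\right) = 4 - 30195 = -30191$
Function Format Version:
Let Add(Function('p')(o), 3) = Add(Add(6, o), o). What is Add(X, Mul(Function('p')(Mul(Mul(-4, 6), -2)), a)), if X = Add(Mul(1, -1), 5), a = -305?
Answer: -30191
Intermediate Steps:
X = 4 (X = Add(-1, 5) = 4)
Function('p')(o) = Add(3, Mul(2, o)) (Function('p')(o) = Add(-3, Add(Add(6, o), o)) = Add(-3, Add(6, Mul(2, o))) = Add(3, Mul(2, o)))
Add(X, Mul(Function('p')(Mul(Mul(-4, 6), -2)), a)) = Add(4, Mul(Add(3, Mul(2, Mul(Mul(-4, 6), -2))), -305)) = Add(4, Mul(Add(3, Mul(2, Mul(-24, -2))), -305)) = Add(4, Mul(Add(3, Mul(2, 48)), -305)) = Add(4, Mul(Add(3, 96), -305)) = Add(4, Mul(99, -305)) = Add(4, -30195) = -30191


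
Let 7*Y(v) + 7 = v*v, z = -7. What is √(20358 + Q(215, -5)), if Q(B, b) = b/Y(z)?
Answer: √732858/6 ≈ 142.68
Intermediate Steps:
Y(v) = -1 + v²/7 (Y(v) = -1 + (v*v)/7 = -1 + v²/7)
Q(B, b) = b/6 (Q(B, b) = b/(-1 + (⅐)*(-7)²) = b/(-1 + (⅐)*49) = b/(-1 + 7) = b/6)
√(20358 + Q(215, -5)) = √(20358 + (⅙)*(-5)) = √(20358 - ⅚) = √(122143/6) = √732858/6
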